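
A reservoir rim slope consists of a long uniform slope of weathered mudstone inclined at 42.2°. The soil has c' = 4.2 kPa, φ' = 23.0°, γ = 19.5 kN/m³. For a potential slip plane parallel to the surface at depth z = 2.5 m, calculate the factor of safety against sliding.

FS = 0.64

For an infinite slope with a slip plane parallel to the surface (no pore pressure): FS = [c' + γz cos²β tanφ'] / [γz sinβ cosβ].
γz = 19.5·2.5 = 48.75 kN/m²
Numerator = 4.2 + 48.75·cos²42.2°·tan23.0° = 4.2 + 48.75·0.5488·0.4245 = 15.556 kPa
Denominator = 48.75·sin42.2°·cos42.2° = 48.75·0.6717·0.7408 = 24.259 kPa
FS = 15.556 / 24.259 = 0.641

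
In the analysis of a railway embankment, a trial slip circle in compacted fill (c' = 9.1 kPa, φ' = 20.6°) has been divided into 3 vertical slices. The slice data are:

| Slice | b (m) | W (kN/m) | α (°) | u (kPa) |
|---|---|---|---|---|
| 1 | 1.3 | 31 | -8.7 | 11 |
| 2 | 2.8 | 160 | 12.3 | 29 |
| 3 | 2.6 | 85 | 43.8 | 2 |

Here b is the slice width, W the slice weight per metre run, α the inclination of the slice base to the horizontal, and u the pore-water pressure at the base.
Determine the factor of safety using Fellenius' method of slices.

Ordinary method of slices: FS = Σ[c'·Δl_i + (W_i cosα_i − u_i·Δl_i)·tanφ'] / Σ W_i sinα_i, with Δl_i = b_i / cosα_i.
Slice 1: Δl = 1.3/cos(-8.7°) = 1.315 m; N'_1 = 31·cos(-8.7°) − 11·1.315 = 16.2; c'Δl = 11.97; W sinα = -4.7
Slice 2: Δl = 2.8/cos12.3° = 2.866 m; N'_2 = 160·cos12.3° − 29·2.866 = 73.2; c'Δl = 26.08; W sinα = 34.1
Slice 3: Δl = 2.6/cos43.8° = 3.602 m; N'_3 = 85·cos43.8° − 2·3.602 = 54.1; c'Δl = 32.78; W sinα = 58.8
Σc'Δl = 70.8 kN/m; ΣN' = 143.5 kN/m; ΣW sinα = 88.2 kN/m
Resisting = 70.8 + 143.5·tan20.6° = 70.8 + 54.0 = 124.8 kN/m
FS = 124.8 / 88.2 = 1.414

FS = 1.41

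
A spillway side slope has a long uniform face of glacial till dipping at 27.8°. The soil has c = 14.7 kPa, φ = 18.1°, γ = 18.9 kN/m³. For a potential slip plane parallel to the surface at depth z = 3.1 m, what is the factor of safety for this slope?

For an infinite slope with a slip plane parallel to the surface (no pore pressure): FS = [c + γz cos²β tanφ] / [γz sinβ cosβ].
γz = 18.9·3.1 = 58.59 kN/m²
Numerator = 14.7 + 58.59·cos²27.8°·tan18.1° = 14.7 + 58.59·0.7825·0.3269 = 29.685 kPa
Denominator = 58.59·sin27.8°·cos27.8° = 58.59·0.4664·0.8846 = 24.172 kPa
FS = 29.685 / 24.172 = 1.228

FS = 1.23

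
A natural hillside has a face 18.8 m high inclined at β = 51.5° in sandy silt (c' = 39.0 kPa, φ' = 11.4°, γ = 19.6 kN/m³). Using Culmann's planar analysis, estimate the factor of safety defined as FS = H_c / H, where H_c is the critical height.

FS = 1.38

H_c = (4c'/γ) · sinβ cosφ' / [1 − cos(β − φ')]
    = (4·39.0/19.6) · sin51.5°·cos11.4° / [1 − cos40.1°]
    = 7.959 · 0.7672 / 0.2351 = 25.97 m
FS = H_c / H = 25.97 / 18.8 = 1.382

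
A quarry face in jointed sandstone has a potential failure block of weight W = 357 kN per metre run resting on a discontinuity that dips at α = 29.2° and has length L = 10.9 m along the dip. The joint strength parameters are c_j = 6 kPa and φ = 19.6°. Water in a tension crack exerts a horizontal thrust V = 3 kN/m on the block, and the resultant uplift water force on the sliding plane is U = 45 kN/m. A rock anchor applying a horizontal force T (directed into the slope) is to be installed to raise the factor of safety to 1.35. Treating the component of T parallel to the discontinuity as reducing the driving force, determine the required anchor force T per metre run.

T = 58 kN/m

Resolving forces along and normal to the sliding plane, with the horizontal anchor force T adding T·sinα to the effective normal force and T·cosα acting up the plane against the driving force:
FS = [c_jL + (W cosα − U − V sinα + T sinα) tanφ] / [W sinα + V cosα − T cosα]
Without the anchor: N' = 265.2 kN/m, driving T_d = 176.8 kN/m, resisting R = 6·10.9 + 265.2·tan19.6° = 159.8 kN/m, FS = 0.90.
Setting FS = 1.35 and solving for T:
1.35·(176.8 − T cos29.2°) = 159.8 + T sin29.2°·tan19.6°
T·(sin29.2°·tan19.6° + 1.35·cos29.2°) = 1.35·176.8 − 159.8
T·(0.4879·0.3561 + 1.35·0.8729) = 238.7 − 159.8 = 78.8
T·1.3522 = 78.8
T = 58.3 kN/m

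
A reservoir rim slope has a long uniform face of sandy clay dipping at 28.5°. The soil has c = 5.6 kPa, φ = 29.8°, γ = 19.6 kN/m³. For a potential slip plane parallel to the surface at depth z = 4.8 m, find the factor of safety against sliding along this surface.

For an infinite slope with a slip plane parallel to the surface (no pore pressure): FS = [c + γz cos²β tanφ] / [γz sinβ cosβ].
γz = 19.6·4.8 = 94.08 kN/m²
Numerator = 5.6 + 94.08·cos²28.5°·tan29.8° = 5.6 + 94.08·0.7723·0.5727 = 47.213 kPa
Denominator = 94.08·sin28.5°·cos28.5° = 94.08·0.4772·0.8788 = 39.451 kPa
FS = 47.213 / 39.451 = 1.197

FS = 1.20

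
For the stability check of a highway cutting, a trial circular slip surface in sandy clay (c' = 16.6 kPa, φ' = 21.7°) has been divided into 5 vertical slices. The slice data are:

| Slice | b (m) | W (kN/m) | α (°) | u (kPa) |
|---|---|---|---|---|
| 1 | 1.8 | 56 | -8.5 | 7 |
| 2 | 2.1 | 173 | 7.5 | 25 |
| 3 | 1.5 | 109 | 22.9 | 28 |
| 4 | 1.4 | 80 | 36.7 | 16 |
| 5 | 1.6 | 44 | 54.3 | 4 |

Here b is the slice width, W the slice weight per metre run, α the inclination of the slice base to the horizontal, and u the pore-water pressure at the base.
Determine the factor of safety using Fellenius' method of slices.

FS = 1.95

Ordinary method of slices: FS = Σ[c'·Δl_i + (W_i cosα_i − u_i·Δl_i)·tanφ'] / Σ W_i sinα_i, with Δl_i = b_i / cosα_i.
Slice 1: Δl = 1.8/cos(-8.5°) = 1.820 m; N'_1 = 56·cos(-8.5°) − 7·1.820 = 42.6; c'Δl = 30.21; W sinα = -8.3
Slice 2: Δl = 2.1/cos7.5° = 2.118 m; N'_2 = 173·cos7.5° − 25·2.118 = 118.6; c'Δl = 35.16; W sinα = 22.6
Slice 3: Δl = 1.5/cos22.9° = 1.628 m; N'_3 = 109·cos22.9° − 28·1.628 = 54.8; c'Δl = 27.03; W sinα = 42.4
Slice 4: Δl = 1.4/cos36.7° = 1.746 m; N'_4 = 80·cos36.7° − 16·1.746 = 36.2; c'Δl = 28.99; W sinα = 47.8
Slice 5: Δl = 1.6/cos54.3° = 2.742 m; N'_5 = 44·cos54.3° − 4·2.742 = 14.7; c'Δl = 45.52; W sinα = 35.7
Σc'Δl = 166.9 kN/m; ΣN' = 266.9 kN/m; ΣW sinα = 140.3 kN/m
Resisting = 166.9 + 266.9·tan21.7° = 166.9 + 106.2 = 273.1 kN/m
FS = 273.1 / 140.3 = 1.947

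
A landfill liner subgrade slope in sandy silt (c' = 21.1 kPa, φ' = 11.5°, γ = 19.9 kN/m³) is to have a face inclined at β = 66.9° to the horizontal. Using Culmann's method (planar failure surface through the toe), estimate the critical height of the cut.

H_c = 8.85 m

Culmann's analysis gives the critical failure plane at α_cr = (β + φ')/2 = (66.9 + 11.5)/2 = 39.2°, and the critical height
H_c = (4c'/γ) · sinβ cosφ' / [1 − cos(β − φ')]
    = (4·21.1/19.9) · sin66.9°·cos11.5° / [1 − cos(55.4°)]
    = 4.241 · 0.9198·0.9799 / [1 − 0.5678]
    = 4.241 · 0.9014 / 0.4322
    = 8.85 m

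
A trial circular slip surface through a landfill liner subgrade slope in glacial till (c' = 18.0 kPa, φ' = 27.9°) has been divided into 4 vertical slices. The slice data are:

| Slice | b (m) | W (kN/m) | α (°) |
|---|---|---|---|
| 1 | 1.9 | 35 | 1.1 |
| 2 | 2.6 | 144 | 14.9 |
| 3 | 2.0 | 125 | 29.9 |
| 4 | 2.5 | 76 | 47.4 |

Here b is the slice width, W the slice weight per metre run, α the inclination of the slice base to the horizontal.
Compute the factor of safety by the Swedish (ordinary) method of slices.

FS = 2.36

Ordinary method of slices: FS = Σ[c'·Δl_i + (W_i cosα_i)·tanφ'] / Σ W_i sinα_i, with Δl_i = b_i / cosα_i.
Slice 1: Δl = 1.9/cos1.1° = 1.900 m; N'_1 = 35·cos1.1° = 35.0; c'Δl = 34.21; W sinα = 0.7
Slice 2: Δl = 2.6/cos14.9° = 2.690 m; N'_2 = 144·cos14.9° = 139.2; c'Δl = 48.43; W sinα = 37.0
Slice 3: Δl = 2.0/cos29.9° = 2.307 m; N'_3 = 125·cos29.9° = 108.4; c'Δl = 41.53; W sinα = 62.3
Slice 4: Δl = 2.5/cos47.4° = 3.693 m; N'_4 = 76·cos47.4° = 51.4; c'Δl = 66.48; W sinα = 55.9
Σc'Δl = 190.6 kN/m; ΣN' = 334.0 kN/m; ΣW sinα = 156.0 kN/m
Resisting = 190.6 + 334.0·tan27.9° = 190.6 + 176.8 = 367.5 kN/m
FS = 367.5 / 156.0 = 2.356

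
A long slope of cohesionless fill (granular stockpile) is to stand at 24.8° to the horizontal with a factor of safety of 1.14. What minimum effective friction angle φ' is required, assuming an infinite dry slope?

φ' = 27.8°

FS = tanφ'/tanβ ⇒ tanφ' = FS · tanβ = 1.14 · tan24.8° = 0.5268
φ' = arctan(0.5268) = 27.78°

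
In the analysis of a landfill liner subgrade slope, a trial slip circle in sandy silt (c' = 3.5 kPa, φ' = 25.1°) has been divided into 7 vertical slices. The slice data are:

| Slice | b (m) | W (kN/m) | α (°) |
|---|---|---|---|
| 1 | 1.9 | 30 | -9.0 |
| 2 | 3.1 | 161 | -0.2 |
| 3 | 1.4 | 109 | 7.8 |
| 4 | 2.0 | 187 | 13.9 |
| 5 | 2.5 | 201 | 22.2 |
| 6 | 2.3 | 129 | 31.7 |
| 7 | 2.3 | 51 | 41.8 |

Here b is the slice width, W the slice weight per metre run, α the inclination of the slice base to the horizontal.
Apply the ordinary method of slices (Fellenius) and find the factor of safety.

FS = 1.90

Ordinary method of slices: FS = Σ[c'·Δl_i + (W_i cosα_i)·tanφ'] / Σ W_i sinα_i, with Δl_i = b_i / cosα_i.
Slice 1: Δl = 1.9/cos(-9.0°) = 1.924 m; N'_1 = 30·cos(-9.0°) = 29.6; c'Δl = 6.73; W sinα = -4.7
Slice 2: Δl = 3.1/cos(-0.2°) = 3.100 m; N'_2 = 161·cos(-0.2°) = 161.0; c'Δl = 10.85; W sinα = -0.6
Slice 3: Δl = 1.4/cos7.8° = 1.413 m; N'_3 = 109·cos7.8° = 108.0; c'Δl = 4.95; W sinα = 14.8
Slice 4: Δl = 2.0/cos13.9° = 2.060 m; N'_4 = 187·cos13.9° = 181.5; c'Δl = 7.21; W sinα = 44.9
Slice 5: Δl = 2.5/cos22.2° = 2.700 m; N'_5 = 201·cos22.2° = 186.1; c'Δl = 9.45; W sinα = 75.9
Slice 6: Δl = 2.3/cos31.7° = 2.703 m; N'_6 = 129·cos31.7° = 109.8; c'Δl = 9.46; W sinα = 67.8
Slice 7: Δl = 2.3/cos41.8° = 3.085 m; N'_7 = 51·cos41.8° = 38.0; c'Δl = 10.80; W sinα = 34.0
Σc'Δl = 59.5 kN/m; ΣN' = 814.0 kN/m; ΣW sinα = 232.2 kN/m
Resisting = 59.5 + 814.0·tan25.1° = 59.5 + 381.3 = 440.8 kN/m
FS = 440.8 / 232.2 = 1.898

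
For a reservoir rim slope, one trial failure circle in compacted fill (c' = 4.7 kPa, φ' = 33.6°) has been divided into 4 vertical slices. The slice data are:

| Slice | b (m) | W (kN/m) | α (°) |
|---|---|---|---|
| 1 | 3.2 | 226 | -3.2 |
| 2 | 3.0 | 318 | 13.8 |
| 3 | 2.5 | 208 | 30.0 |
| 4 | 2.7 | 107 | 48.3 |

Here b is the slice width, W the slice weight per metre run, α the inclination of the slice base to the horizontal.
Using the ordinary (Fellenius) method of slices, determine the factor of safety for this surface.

Ordinary method of slices: FS = Σ[c'·Δl_i + (W_i cosα_i)·tanφ'] / Σ W_i sinα_i, with Δl_i = b_i / cosα_i.
Slice 1: Δl = 3.2/cos(-3.2°) = 3.205 m; N'_1 = 226·cos(-3.2°) = 225.6; c'Δl = 15.06; W sinα = -12.6
Slice 2: Δl = 3.0/cos13.8° = 3.089 m; N'_2 = 318·cos13.8° = 308.8; c'Δl = 14.52; W sinα = 75.9
Slice 3: Δl = 2.5/cos30.0° = 2.887 m; N'_3 = 208·cos30.0° = 180.1; c'Δl = 13.57; W sinα = 104.0
Slice 4: Δl = 2.7/cos48.3° = 4.059 m; N'_4 = 107·cos48.3° = 71.2; c'Δl = 19.08; W sinα = 79.9
Σc'Δl = 62.2 kN/m; ΣN' = 785.8 kN/m; ΣW sinα = 247.1 kN/m
Resisting = 62.2 + 785.8·tan33.6° = 62.2 + 522.1 = 584.3 kN/m
FS = 584.3 / 247.1 = 2.364

FS = 2.36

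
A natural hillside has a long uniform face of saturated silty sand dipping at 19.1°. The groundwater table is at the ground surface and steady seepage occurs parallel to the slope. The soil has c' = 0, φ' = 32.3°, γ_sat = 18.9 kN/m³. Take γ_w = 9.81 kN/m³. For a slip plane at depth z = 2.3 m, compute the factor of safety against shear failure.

FS = 0.88

With seepage parallel to the slope and the water table at the surface, the effective normal stress on the slip plane uses the buoyant unit weight γ' = γ_sat − γ_w while the driving shear stress uses γ_sat:
FS = [c' + γ' z cos²β tanφ'] / [γ_sat z sinβ cosβ]
(For c' = 0 this reduces to FS = (γ'/γ_sat)·tanφ'/tanβ.)
γ' = 18.9 − 9.81 = 9.09 kN/m³
Numerator = 0.0 + 9.09·2.3·cos²19.1°·tan32.3° = 0.0 + 9.09·2.3·0.8929·0.6322 = 11.802 kPa
Denominator = 18.9·2.3·sin19.1°·cos19.1° = 18.9·2.3·0.3272·0.9449 = 13.441 kPa
FS = 11.802 / 13.441 = 0.878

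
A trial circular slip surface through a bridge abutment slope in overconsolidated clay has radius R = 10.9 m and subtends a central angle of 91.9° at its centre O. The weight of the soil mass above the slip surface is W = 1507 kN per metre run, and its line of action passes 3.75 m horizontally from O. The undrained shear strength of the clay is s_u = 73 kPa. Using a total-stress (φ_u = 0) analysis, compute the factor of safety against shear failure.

FS = 2.46

Taking moments about the centre O, the resisting moment is provided by the undrained shear strength acting along the arc:
Arc length L_a = R·θ = 10.9·(91.9°·π/180) = 10.9·1.6040 = 17.48 m
M_R = s_u·L_a·R = 73·17.48·10.9 = 13911.3 kN·m/m
M_D = W·d = 1507·3.75 = 5651.2 kN·m/m
FS = M_R / M_D = 13911.3 / 5651.2 = 2.462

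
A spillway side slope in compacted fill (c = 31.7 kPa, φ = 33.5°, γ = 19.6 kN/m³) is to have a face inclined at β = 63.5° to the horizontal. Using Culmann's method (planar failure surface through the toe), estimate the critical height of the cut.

Culmann's analysis gives the critical failure plane at α_cr = (β + φ)/2 = (63.5 + 33.5)/2 = 48.5°, and the critical height
H_c = (4c/γ) · sinβ cosφ / [1 − cos(β − φ)]
    = (4·31.7/19.6) · sin63.5°·cos33.5° / [1 − cos(30.0°)]
    = 6.469 · 0.8949·0.8339 / [1 − 0.8660]
    = 6.469 · 0.7463 / 0.1340
    = 36.04 m

H_c = 36.04 m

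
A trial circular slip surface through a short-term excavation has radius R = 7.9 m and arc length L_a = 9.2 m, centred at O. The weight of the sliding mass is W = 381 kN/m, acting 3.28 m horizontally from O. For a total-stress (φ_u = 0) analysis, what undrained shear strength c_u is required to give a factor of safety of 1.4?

FS = c_u·L_a·R / (W·d), so c_u = FS·W·d / (L_a·R).
c_u = 1.4·381·3.28 / (9.20·7.9) = 1749.6 / 72.68 = 24.07 kPa

c_u = 24.1 kPa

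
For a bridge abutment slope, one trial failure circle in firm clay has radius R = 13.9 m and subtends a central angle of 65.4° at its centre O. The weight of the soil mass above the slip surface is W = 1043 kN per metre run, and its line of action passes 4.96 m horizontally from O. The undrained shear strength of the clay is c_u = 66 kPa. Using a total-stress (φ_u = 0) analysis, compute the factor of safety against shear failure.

FS = 2.81

Taking moments about the centre O, the resisting moment is provided by the undrained shear strength acting along the arc:
Arc length L_a = R·θ = 13.9·(65.4°·π/180) = 13.9·1.1414 = 15.87 m
M_R = c_u·L_a·R = 66·15.87·13.9 = 14555.6 kN·m/m
M_D = W·d = 1043·4.96 = 5173.3 kN·m/m
FS = M_R / M_D = 14555.6 / 5173.3 = 2.814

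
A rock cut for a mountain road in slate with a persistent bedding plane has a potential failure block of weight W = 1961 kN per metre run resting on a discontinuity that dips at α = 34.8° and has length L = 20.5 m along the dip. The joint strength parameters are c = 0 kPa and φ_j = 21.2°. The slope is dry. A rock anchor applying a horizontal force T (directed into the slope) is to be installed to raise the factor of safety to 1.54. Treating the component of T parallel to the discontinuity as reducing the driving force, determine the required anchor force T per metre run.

Resolving forces along and normal to the sliding plane, with the horizontal anchor force T adding T·sinα to the effective normal force and T·cosα acting up the plane against the driving force:
FS = [cL + (W cosα + T sinα) tanφ_j] / [W sinα − T cosα]
Without the anchor: N' = 1610.3 kN/m, driving T_d = 1119.2 kN/m, resisting R = 0·20.5 + 1610.3·tan21.2° = 624.6 kN/m, FS = 0.56.
Setting FS = 1.54 and solving for T:
1.54·(1119.2 − T cos34.8°) = 624.6 + T sin34.8°·tan21.2°
T·(sin34.8°·tan21.2° + 1.54·cos34.8°) = 1.54·1119.2 − 624.6
T·(0.5707·0.3879 + 1.54·0.8211) = 1723.5 − 624.6 = 1098.9
T·1.4859 = 1098.9
T = 739.6 kN/m

T = 740 kN/m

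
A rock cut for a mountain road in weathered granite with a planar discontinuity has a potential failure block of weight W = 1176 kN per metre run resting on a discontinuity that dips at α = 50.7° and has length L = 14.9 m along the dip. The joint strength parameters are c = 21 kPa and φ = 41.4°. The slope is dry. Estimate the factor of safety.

FS = 1.07

Resolving the block weight along and normal to the plane and applying the Mohr–Coulomb strength on the joint:
N' = W cosα = 1176·cos50.7° = 744.9 kN/m
Driving force T = W sinα = 1176·sin50.7° = 910.0 kN/m
Resisting force R = c·L + N'·tanφ = 21·14.9 + 744.9·tan41.4° = 312.9 + 656.7 = 969.6 kN/m
FS = R / T = 969.6 / 910.0 = 1.065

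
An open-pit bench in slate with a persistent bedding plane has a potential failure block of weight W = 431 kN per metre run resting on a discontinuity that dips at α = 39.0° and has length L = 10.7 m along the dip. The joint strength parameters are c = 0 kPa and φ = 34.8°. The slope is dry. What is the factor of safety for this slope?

FS = 0.86

Resolving the block weight along and normal to the plane and applying the Mohr–Coulomb strength on the joint:
N' = W cosα = 431·cos39.0° = 334.9 kN/m
Driving force T = W sinα = 431·sin39.0° = 271.2 kN/m
Resisting force R = c·L + N'·tanφ = 0·10.7 + 334.9·tan34.8° = 0.0 + 232.8 = 232.8 kN/m
FS = R / T = 232.8 / 271.2 = 0.858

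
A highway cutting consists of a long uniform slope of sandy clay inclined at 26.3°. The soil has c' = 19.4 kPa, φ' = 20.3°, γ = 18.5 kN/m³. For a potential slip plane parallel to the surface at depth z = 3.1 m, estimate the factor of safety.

FS = 1.60

For an infinite slope with a slip plane parallel to the surface (no pore pressure): FS = [c' + γz cos²β tanφ'] / [γz sinβ cosβ].
γz = 18.5·3.1 = 57.35 kN/m²
Numerator = 19.4 + 57.35·cos²26.3°·tan20.3° = 19.4 + 57.35·0.8037·0.3699 = 36.450 kPa
Denominator = 57.35·sin26.3°·cos26.3° = 57.35·0.4431·0.8965 = 22.780 kPa
FS = 36.450 / 22.780 = 1.600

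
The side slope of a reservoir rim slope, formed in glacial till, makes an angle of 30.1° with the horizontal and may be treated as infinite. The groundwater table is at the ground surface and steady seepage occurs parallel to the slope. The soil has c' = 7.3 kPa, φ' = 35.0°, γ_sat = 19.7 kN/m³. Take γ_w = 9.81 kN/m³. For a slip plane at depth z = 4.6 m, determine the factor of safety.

With seepage parallel to the slope and the water table at the surface, the effective normal stress on the slip plane uses the buoyant unit weight γ' = γ_sat − γ_w while the driving shear stress uses γ_sat:
FS = [c' + γ' z cos²β tanφ'] / [γ_sat z sinβ cosβ]
γ' = 19.7 − 9.81 = 9.89 kN/m³
Numerator = 7.3 + 9.89·4.6·cos²30.1°·tan35.0° = 7.3 + 9.89·4.6·0.7485·0.7002 = 31.143 kPa
Denominator = 19.7·4.6·sin30.1°·cos30.1° = 19.7·4.6·0.5015·0.8652 = 39.318 kPa
FS = 31.143 / 39.318 = 0.792

FS = 0.79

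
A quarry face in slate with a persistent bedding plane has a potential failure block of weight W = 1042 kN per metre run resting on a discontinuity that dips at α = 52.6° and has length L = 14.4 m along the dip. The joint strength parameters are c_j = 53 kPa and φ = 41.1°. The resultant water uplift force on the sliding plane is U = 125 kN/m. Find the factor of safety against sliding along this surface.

Resolving the block weight along and normal to the plane and applying the Mohr–Coulomb strength on the joint:
N' = W cosα − U = 1042·cos52.6° − 125 = 507.9 kN/m
Driving force T = W sinα = 1042·sin52.6° = 827.8 kN/m
Resisting force R = c_j·L + N'·tanφ = 53·14.4 + 507.9·tan41.1° = 763.2 + 443.1 = 1206.3 kN/m
FS = R / T = 1206.3 / 827.8 = 1.457

FS = 1.46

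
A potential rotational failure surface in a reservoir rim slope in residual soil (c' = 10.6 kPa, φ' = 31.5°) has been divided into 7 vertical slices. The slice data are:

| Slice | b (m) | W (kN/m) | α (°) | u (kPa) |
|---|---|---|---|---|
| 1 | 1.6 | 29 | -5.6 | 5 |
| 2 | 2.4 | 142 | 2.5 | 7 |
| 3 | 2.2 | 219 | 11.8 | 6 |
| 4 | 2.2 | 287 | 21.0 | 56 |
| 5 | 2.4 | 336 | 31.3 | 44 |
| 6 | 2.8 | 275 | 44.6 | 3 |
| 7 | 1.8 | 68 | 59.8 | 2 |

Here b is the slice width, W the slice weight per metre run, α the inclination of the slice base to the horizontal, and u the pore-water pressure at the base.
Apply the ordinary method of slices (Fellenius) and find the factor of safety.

Ordinary method of slices: FS = Σ[c'·Δl_i + (W_i cosα_i − u_i·Δl_i)·tanφ'] / Σ W_i sinα_i, with Δl_i = b_i / cosα_i.
Slice 1: Δl = 1.6/cos(-5.6°) = 1.608 m; N'_1 = 29·cos(-5.6°) − 5·1.608 = 20.8; c'Δl = 17.04; W sinα = -2.8
Slice 2: Δl = 2.4/cos2.5° = 2.402 m; N'_2 = 142·cos2.5° − 7·2.402 = 125.0; c'Δl = 25.46; W sinα = 6.2
Slice 3: Δl = 2.2/cos11.8° = 2.247 m; N'_3 = 219·cos11.8° − 6·2.247 = 200.9; c'Δl = 23.82; W sinα = 44.8
Slice 4: Δl = 2.2/cos21.0° = 2.357 m; N'_4 = 287·cos21.0° − 56·2.357 = 136.0; c'Δl = 24.98; W sinα = 102.9
Slice 5: Δl = 2.4/cos31.3° = 2.809 m; N'_5 = 336·cos31.3° − 44·2.809 = 163.5; c'Δl = 29.77; W sinα = 174.6
Slice 6: Δl = 2.8/cos44.6° = 3.932 m; N'_6 = 275·cos44.6° − 3·3.932 = 184.0; c'Δl = 41.68; W sinα = 193.1
Slice 7: Δl = 1.8/cos59.8° = 3.578 m; N'_7 = 68·cos59.8° − 2·3.578 = 27.0; c'Δl = 37.93; W sinα = 58.8
Σc'Δl = 200.7 kN/m; ΣN' = 857.3 kN/m; ΣW sinα = 577.4 kN/m
Resisting = 200.7 + 857.3·tan31.5° = 200.7 + 525.4 = 726.1 kN/m
FS = 726.1 / 577.4 = 1.257

FS = 1.26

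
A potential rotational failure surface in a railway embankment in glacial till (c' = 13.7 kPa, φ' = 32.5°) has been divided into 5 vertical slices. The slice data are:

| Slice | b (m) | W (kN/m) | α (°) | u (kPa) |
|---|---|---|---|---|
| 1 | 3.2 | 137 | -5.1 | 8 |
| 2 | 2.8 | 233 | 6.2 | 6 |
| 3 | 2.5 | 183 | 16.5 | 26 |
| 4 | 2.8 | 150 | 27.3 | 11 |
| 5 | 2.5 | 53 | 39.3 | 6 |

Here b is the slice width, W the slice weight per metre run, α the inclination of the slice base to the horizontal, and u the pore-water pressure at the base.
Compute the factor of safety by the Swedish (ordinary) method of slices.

Ordinary method of slices: FS = Σ[c'·Δl_i + (W_i cosα_i − u_i·Δl_i)·tanφ'] / Σ W_i sinα_i, with Δl_i = b_i / cosα_i.
Slice 1: Δl = 3.2/cos(-5.1°) = 3.213 m; N'_1 = 137·cos(-5.1°) − 8·3.213 = 110.8; c'Δl = 44.01; W sinα = -12.2
Slice 2: Δl = 2.8/cos6.2° = 2.816 m; N'_2 = 233·cos6.2° − 6·2.816 = 214.7; c'Δl = 38.59; W sinα = 25.2
Slice 3: Δl = 2.5/cos16.5° = 2.607 m; N'_3 = 183·cos16.5° − 26·2.607 = 107.7; c'Δl = 35.72; W sinα = 52.0
Slice 4: Δl = 2.8/cos27.3° = 3.151 m; N'_4 = 150·cos27.3° − 11·3.151 = 98.6; c'Δl = 43.17; W sinα = 68.8
Slice 5: Δl = 2.5/cos39.3° = 3.231 m; N'_5 = 53·cos39.3° − 6·3.231 = 21.6; c'Δl = 44.26; W sinα = 33.6
Σc'Δl = 205.7 kN/m; ΣN' = 553.4 kN/m; ΣW sinα = 167.3 kN/m
Resisting = 205.7 + 553.4·tan32.5° = 205.7 + 352.6 = 558.3 kN/m
FS = 558.3 / 167.3 = 3.337

FS = 3.34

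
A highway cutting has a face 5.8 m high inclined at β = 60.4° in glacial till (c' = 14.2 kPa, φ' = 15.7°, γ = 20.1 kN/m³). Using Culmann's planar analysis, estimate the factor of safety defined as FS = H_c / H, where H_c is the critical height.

H_c = (4c'/γ) · sinβ cosφ' / [1 − cos(β − φ')]
    = (4·14.2/20.1) · sin60.4°·cos15.7° / [1 − cos44.7°]
    = 2.826 · 0.8371 / 0.2892 = 8.18 m
FS = H_c / H = 8.18 / 5.8 = 1.410

FS = 1.41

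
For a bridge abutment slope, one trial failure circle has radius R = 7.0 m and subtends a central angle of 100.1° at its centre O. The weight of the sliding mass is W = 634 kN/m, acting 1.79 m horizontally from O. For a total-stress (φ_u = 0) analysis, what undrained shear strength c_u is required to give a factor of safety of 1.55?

c_u = 20.5 kPa

FS = c_u·L_a·R / (W·d), so c_u = FS·W·d / (L_a·R).
Arc length L_a = R·θ = 7.0·(100.1°·π/180) = 7.0·1.7471 = 12.23 m
c_u = 1.55·634·1.79 / (12.23·7.0) = 1759.0 / 85.61 = 20.55 kPa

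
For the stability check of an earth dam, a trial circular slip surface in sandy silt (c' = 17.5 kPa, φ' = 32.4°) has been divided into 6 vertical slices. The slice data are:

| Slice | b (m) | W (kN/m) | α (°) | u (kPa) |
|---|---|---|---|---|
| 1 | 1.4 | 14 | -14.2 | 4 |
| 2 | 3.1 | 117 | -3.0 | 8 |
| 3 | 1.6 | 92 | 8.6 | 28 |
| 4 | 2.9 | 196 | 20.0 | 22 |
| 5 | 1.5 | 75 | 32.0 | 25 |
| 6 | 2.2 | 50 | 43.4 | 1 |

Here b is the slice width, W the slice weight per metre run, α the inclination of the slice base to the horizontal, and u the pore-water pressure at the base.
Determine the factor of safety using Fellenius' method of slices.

FS = 3.06

Ordinary method of slices: FS = Σ[c'·Δl_i + (W_i cosα_i − u_i·Δl_i)·tanφ'] / Σ W_i sinα_i, with Δl_i = b_i / cosα_i.
Slice 1: Δl = 1.4/cos(-14.2°) = 1.444 m; N'_1 = 14·cos(-14.2°) − 4·1.444 = 7.8; c'Δl = 25.27; W sinα = -3.4
Slice 2: Δl = 3.1/cos(-3.0°) = 3.104 m; N'_2 = 117·cos(-3.0°) − 8·3.104 = 92.0; c'Δl = 54.32; W sinα = -6.1
Slice 3: Δl = 1.6/cos8.6° = 1.618 m; N'_3 = 92·cos8.6° − 28·1.618 = 45.7; c'Δl = 28.32; W sinα = 13.8
Slice 4: Δl = 2.9/cos20.0° = 3.086 m; N'_4 = 196·cos20.0° − 22·3.086 = 116.3; c'Δl = 54.01; W sinα = 67.0
Slice 5: Δl = 1.5/cos32.0° = 1.769 m; N'_5 = 75·cos32.0° − 25·1.769 = 19.4; c'Δl = 30.95; W sinα = 39.7
Slice 6: Δl = 2.2/cos43.4° = 3.028 m; N'_6 = 50·cos43.4° − 1·3.028 = 33.3; c'Δl = 52.99; W sinα = 34.4
Σc'Δl = 245.9 kN/m; ΣN' = 314.4 kN/m; ΣW sinα = 145.3 kN/m
Resisting = 245.9 + 314.4·tan32.4° = 245.9 + 199.5 = 445.4 kN/m
FS = 445.4 / 145.3 = 3.065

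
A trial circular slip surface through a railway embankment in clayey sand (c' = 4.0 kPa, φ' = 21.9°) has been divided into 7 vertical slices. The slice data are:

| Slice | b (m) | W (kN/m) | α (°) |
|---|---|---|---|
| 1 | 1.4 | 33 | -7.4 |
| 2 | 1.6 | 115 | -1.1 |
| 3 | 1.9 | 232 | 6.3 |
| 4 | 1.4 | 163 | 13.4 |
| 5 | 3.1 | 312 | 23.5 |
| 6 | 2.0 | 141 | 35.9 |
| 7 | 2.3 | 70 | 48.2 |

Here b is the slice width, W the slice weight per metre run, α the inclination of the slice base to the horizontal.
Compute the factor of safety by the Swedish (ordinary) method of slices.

Ordinary method of slices: FS = Σ[c'·Δl_i + (W_i cosα_i)·tanφ'] / Σ W_i sinα_i, with Δl_i = b_i / cosα_i.
Slice 1: Δl = 1.4/cos(-7.4°) = 1.412 m; N'_1 = 33·cos(-7.4°) = 32.7; c'Δl = 5.65; W sinα = -4.3
Slice 2: Δl = 1.6/cos(-1.1°) = 1.600 m; N'_2 = 115·cos(-1.1°) = 115.0; c'Δl = 6.40; W sinα = -2.2
Slice 3: Δl = 1.9/cos6.3° = 1.912 m; N'_3 = 232·cos6.3° = 230.6; c'Δl = 7.65; W sinα = 25.5
Slice 4: Δl = 1.4/cos13.4° = 1.439 m; N'_4 = 163·cos13.4° = 158.6; c'Δl = 5.76; W sinα = 37.8
Slice 5: Δl = 3.1/cos23.5° = 3.380 m; N'_5 = 312·cos23.5° = 286.1; c'Δl = 13.52; W sinα = 124.4
Slice 6: Δl = 2.0/cos35.9° = 2.469 m; N'_6 = 141·cos35.9° = 114.2; c'Δl = 9.88; W sinα = 82.7
Slice 7: Δl = 2.3/cos48.2° = 3.451 m; N'_7 = 70·cos48.2° = 46.7; c'Δl = 13.80; W sinα = 52.2
Σc'Δl = 62.7 kN/m; ΣN' = 983.9 kN/m; ΣW sinα = 316.0 kN/m
Resisting = 62.7 + 983.9·tan21.9° = 62.7 + 395.5 = 458.2 kN/m
FS = 458.2 / 316.0 = 1.450

FS = 1.45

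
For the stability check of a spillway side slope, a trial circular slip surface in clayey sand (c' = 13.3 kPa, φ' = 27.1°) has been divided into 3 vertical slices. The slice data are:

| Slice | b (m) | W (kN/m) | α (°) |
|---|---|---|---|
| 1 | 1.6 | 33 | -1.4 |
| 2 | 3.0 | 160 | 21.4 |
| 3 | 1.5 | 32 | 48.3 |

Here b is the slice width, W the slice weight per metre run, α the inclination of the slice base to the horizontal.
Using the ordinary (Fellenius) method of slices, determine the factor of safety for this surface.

FS = 2.43

Ordinary method of slices: FS = Σ[c'·Δl_i + (W_i cosα_i)·tanφ'] / Σ W_i sinα_i, with Δl_i = b_i / cosα_i.
Slice 1: Δl = 1.6/cos(-1.4°) = 1.600 m; N'_1 = 33·cos(-1.4°) = 33.0; c'Δl = 21.29; W sinα = -0.8
Slice 2: Δl = 3.0/cos21.4° = 3.222 m; N'_2 = 160·cos21.4° = 149.0; c'Δl = 42.85; W sinα = 58.4
Slice 3: Δl = 1.5/cos48.3° = 2.255 m; N'_3 = 32·cos48.3° = 21.3; c'Δl = 29.99; W sinα = 23.9
Σc'Δl = 94.1 kN/m; ΣN' = 203.2 kN/m; ΣW sinα = 81.5 kN/m
Resisting = 94.1 + 203.2·tan27.1° = 94.1 + 104.0 = 198.1 kN/m
FS = 198.1 / 81.5 = 2.432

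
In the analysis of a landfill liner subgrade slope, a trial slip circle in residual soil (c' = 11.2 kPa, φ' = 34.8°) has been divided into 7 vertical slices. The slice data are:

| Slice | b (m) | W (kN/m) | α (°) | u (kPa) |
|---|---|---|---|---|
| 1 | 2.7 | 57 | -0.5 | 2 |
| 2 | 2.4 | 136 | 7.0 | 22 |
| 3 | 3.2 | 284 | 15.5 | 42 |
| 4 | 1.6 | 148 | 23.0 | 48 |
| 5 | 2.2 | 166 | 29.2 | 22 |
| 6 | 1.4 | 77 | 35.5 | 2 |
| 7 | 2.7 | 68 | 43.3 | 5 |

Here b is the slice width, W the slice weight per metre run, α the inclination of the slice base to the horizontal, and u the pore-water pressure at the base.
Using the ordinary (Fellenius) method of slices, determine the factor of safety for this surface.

FS = 1.71

Ordinary method of slices: FS = Σ[c'·Δl_i + (W_i cosα_i − u_i·Δl_i)·tanφ'] / Σ W_i sinα_i, with Δl_i = b_i / cosα_i.
Slice 1: Δl = 2.7/cos(-0.5°) = 2.700 m; N'_1 = 57·cos(-0.5°) − 2·2.700 = 51.6; c'Δl = 30.24; W sinα = -0.5
Slice 2: Δl = 2.4/cos7.0° = 2.418 m; N'_2 = 136·cos7.0° − 22·2.418 = 81.8; c'Δl = 27.08; W sinα = 16.6
Slice 3: Δl = 3.2/cos15.5° = 3.321 m; N'_3 = 284·cos15.5° − 42·3.321 = 134.2; c'Δl = 37.19; W sinα = 75.9
Slice 4: Δl = 1.6/cos23.0° = 1.738 m; N'_4 = 148·cos23.0° − 48·1.738 = 52.8; c'Δl = 19.47; W sinα = 57.8
Slice 5: Δl = 2.2/cos29.2° = 2.520 m; N'_5 = 166·cos29.2° − 22·2.520 = 89.5; c'Δl = 28.23; W sinα = 81.0
Slice 6: Δl = 1.4/cos35.5° = 1.720 m; N'_6 = 77·cos35.5° − 2·1.720 = 59.2; c'Δl = 19.26; W sinα = 44.7
Slice 7: Δl = 2.7/cos43.3° = 3.710 m; N'_7 = 68·cos43.3° − 5·3.710 = 30.9; c'Δl = 41.55; W sinα = 46.6
Σc'Δl = 203.0 kN/m; ΣN' = 500.0 kN/m; ΣW sinα = 322.1 kN/m
Resisting = 203.0 + 500.0·tan34.8° = 203.0 + 347.5 = 550.6 kN/m
FS = 550.6 / 322.1 = 1.709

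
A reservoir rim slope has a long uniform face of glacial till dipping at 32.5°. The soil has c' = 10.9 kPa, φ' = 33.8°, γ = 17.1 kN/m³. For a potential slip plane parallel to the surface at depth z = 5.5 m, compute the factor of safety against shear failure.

FS = 1.31

For an infinite slope with a slip plane parallel to the surface (no pore pressure): FS = [c' + γz cos²β tanφ'] / [γz sinβ cosβ].
γz = 17.1·5.5 = 94.05 kN/m²
Numerator = 10.9 + 94.05·cos²32.5°·tan33.8° = 10.9 + 94.05·0.7113·0.6694 = 55.685 kPa
Denominator = 94.05·sin32.5°·cos32.5° = 94.05·0.5373·0.8434 = 42.619 kPa
FS = 55.685 / 42.619 = 1.307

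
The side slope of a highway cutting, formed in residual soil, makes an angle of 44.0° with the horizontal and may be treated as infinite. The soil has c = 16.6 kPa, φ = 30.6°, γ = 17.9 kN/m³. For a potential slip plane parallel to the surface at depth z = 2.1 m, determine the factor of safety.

For an infinite slope with a slip plane parallel to the surface (no pore pressure): FS = [c + γz cos²β tanφ] / [γz sinβ cosβ].
γz = 17.9·2.1 = 37.59 kN/m²
Numerator = 16.6 + 37.59·cos²44.0°·tan30.6° = 16.6 + 37.59·0.5174·0.5914 = 28.103 kPa
Denominator = 37.59·sin44.0°·cos44.0° = 37.59·0.6947·0.7193 = 18.784 kPa
FS = 28.103 / 18.784 = 1.496

FS = 1.50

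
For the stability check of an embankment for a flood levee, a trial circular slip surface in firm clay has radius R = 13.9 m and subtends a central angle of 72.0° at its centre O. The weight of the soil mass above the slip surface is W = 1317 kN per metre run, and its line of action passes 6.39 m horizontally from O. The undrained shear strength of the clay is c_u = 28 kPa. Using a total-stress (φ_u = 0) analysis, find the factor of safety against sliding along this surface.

FS = 0.81

Taking moments about the centre O, the resisting moment is provided by the undrained shear strength acting along the arc:
Arc length L_a = R·θ = 13.9·(72.0°·π/180) = 13.9·1.2566 = 17.47 m
M_R = c_u·L_a·R = 28·17.47·13.9 = 6798.3 kN·m/m
M_D = W·d = 1317·6.39 = 8415.6 kN·m/m
FS = M_R / M_D = 6798.3 / 8415.6 = 0.808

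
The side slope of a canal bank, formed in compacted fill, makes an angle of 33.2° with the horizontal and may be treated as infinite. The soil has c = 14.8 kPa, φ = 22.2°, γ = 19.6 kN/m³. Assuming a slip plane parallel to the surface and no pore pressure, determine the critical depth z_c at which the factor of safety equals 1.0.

z_c = 4.38 m

Setting FS = 1.00 in FS = [c + γz cos²β tanφ] / [γz sinβ cosβ] and solving for z:
z = c / [γ cosβ (FS·sinβ − cosβ·tanφ)]
  = 14.8 / [19.6·cos33.2°·(1.00·sin33.2° − cos33.2°·tan22.2°)]
  = 14.8 / [19.6·0.8368·(1.00·0.5476 − 0.8368·0.4081)]
  = 14.8 / 3.3799 = 4.379 m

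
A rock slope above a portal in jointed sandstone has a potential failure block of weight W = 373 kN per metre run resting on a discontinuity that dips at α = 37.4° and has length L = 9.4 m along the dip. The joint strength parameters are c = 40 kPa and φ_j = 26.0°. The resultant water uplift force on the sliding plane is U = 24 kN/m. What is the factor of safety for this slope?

Resolving the block weight along and normal to the plane and applying the Mohr–Coulomb strength on the joint:
N' = W cosα − U = 373·cos37.4° − 24 = 272.3 kN/m
Driving force T = W sinα = 373·sin37.4° = 226.6 kN/m
Resisting force R = c·L + N'·tanφ_j = 40·9.4 + 272.3·tan26.0° = 376.0 + 132.8 = 508.8 kN/m
FS = R / T = 508.8 / 226.6 = 2.246

FS = 2.25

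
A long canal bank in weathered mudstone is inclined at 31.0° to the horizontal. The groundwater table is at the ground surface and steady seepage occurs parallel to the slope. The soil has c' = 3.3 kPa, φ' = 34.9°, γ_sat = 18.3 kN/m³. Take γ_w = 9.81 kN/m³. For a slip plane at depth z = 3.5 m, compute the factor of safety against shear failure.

FS = 0.66

With seepage parallel to the slope and the water table at the surface, the effective normal stress on the slip plane uses the buoyant unit weight γ' = γ_sat − γ_w while the driving shear stress uses γ_sat:
FS = [c' + γ' z cos²β tanφ'] / [γ_sat z sinβ cosβ]
γ' = 18.3 − 9.81 = 8.49 kN/m³
Numerator = 3.3 + 8.49·3.5·cos²31.0°·tan34.9° = 3.3 + 8.49·3.5·0.7347·0.6976 = 18.531 kPa
Denominator = 18.3·3.5·sin31.0°·cos31.0° = 18.3·3.5·0.5150·0.8572 = 28.276 kPa
FS = 18.531 / 28.276 = 0.655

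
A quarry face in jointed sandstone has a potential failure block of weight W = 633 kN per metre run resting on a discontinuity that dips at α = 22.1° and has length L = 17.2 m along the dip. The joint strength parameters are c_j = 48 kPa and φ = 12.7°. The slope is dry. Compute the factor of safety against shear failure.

FS = 4.02

Resolving the block weight along and normal to the plane and applying the Mohr–Coulomb strength on the joint:
N' = W cosα = 633·cos22.1° = 586.5 kN/m
Driving force T = W sinα = 633·sin22.1° = 238.1 kN/m
Resisting force R = c_j·L + N'·tanφ = 48·17.2 + 586.5·tan12.7° = 825.6 + 132.2 = 957.8 kN/m
FS = R / T = 957.8 / 238.1 = 4.022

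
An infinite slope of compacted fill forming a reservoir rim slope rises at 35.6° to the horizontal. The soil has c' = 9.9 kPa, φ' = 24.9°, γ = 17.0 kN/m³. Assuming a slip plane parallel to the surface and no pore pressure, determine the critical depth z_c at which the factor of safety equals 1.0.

Setting FS = 1.00 in FS = [c' + γz cos²β tanφ'] / [γz sinβ cosβ] and solving for z:
z = c' / [γ cosβ (FS·sinβ − cosβ·tanφ')]
  = 9.9 / [17.0·cos35.6°·(1.00·sin35.6° − cos35.6°·tan24.9°)]
  = 9.9 / [17.0·0.8131·(1.00·0.5821 − 0.8131·0.4642)]
  = 9.9 / 2.8294 = 3.499 m

z_c = 3.50 m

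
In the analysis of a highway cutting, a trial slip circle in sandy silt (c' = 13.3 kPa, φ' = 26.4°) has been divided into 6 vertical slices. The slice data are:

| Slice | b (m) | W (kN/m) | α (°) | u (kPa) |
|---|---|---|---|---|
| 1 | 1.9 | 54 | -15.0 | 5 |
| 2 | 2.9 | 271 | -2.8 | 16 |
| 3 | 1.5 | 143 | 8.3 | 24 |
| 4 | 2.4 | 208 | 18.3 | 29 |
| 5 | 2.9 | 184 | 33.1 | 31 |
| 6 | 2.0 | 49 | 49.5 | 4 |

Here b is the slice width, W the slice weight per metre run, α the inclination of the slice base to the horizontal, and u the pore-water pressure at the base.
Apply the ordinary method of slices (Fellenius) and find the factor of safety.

FS = 2.47

Ordinary method of slices: FS = Σ[c'·Δl_i + (W_i cosα_i − u_i·Δl_i)·tanφ'] / Σ W_i sinα_i, with Δl_i = b_i / cosα_i.
Slice 1: Δl = 1.9/cos(-15.0°) = 1.967 m; N'_1 = 54·cos(-15.0°) − 5·1.967 = 42.3; c'Δl = 26.16; W sinα = -14.0
Slice 2: Δl = 2.9/cos(-2.8°) = 2.903 m; N'_2 = 271·cos(-2.8°) − 16·2.903 = 224.2; c'Δl = 38.62; W sinα = -13.2
Slice 3: Δl = 1.5/cos8.3° = 1.516 m; N'_3 = 143·cos8.3° − 24·1.516 = 105.1; c'Δl = 20.16; W sinα = 20.6
Slice 4: Δl = 2.4/cos18.3° = 2.528 m; N'_4 = 208·cos18.3° − 29·2.528 = 124.2; c'Δl = 33.62; W sinα = 65.3
Slice 5: Δl = 2.9/cos33.1° = 3.462 m; N'_5 = 184·cos33.1° − 31·3.462 = 46.8; c'Δl = 46.04; W sinα = 100.5
Slice 6: Δl = 2.0/cos49.5° = 3.080 m; N'_6 = 49·cos49.5° − 4·3.080 = 19.5; c'Δl = 40.96; W sinα = 37.3
Σc'Δl = 205.6 kN/m; ΣN' = 562.2 kN/m; ΣW sinα = 196.5 kN/m
Resisting = 205.6 + 562.2·tan26.4° = 205.6 + 279.1 = 484.6 kN/m
FS = 484.6 / 196.5 = 2.467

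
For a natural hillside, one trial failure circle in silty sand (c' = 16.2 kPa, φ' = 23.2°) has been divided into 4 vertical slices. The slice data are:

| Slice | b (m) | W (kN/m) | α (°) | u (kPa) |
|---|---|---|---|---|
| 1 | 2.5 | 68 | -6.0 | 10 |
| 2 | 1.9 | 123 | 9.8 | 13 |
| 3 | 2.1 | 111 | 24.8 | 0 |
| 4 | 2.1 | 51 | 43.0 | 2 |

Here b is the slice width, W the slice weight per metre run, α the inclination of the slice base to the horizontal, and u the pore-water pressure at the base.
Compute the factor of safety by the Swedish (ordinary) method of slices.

Ordinary method of slices: FS = Σ[c'·Δl_i + (W_i cosα_i − u_i·Δl_i)·tanφ'] / Σ W_i sinα_i, with Δl_i = b_i / cosα_i.
Slice 1: Δl = 2.5/cos(-6.0°) = 2.514 m; N'_1 = 68·cos(-6.0°) − 10·2.514 = 42.5; c'Δl = 40.72; W sinα = -7.1
Slice 2: Δl = 1.9/cos9.8° = 1.928 m; N'_2 = 123·cos9.8° − 13·1.928 = 96.1; c'Δl = 31.24; W sinα = 20.9
Slice 3: Δl = 2.1/cos24.8° = 2.313 m; N'_3 = 111·cos24.8° − 0·2.313 = 100.8; c'Δl = 37.48; W sinα = 46.6
Slice 4: Δl = 2.1/cos43.0° = 2.871 m; N'_4 = 51·cos43.0° − 2·2.871 = 31.6; c'Δl = 46.52; W sinα = 34.8
Σc'Δl = 156.0 kN/m; ΣN' = 270.9 kN/m; ΣW sinα = 95.2 kN/m
Resisting = 156.0 + 270.9·tan23.2° = 156.0 + 116.1 = 272.1 kN/m
FS = 272.1 / 95.2 = 2.859

FS = 2.86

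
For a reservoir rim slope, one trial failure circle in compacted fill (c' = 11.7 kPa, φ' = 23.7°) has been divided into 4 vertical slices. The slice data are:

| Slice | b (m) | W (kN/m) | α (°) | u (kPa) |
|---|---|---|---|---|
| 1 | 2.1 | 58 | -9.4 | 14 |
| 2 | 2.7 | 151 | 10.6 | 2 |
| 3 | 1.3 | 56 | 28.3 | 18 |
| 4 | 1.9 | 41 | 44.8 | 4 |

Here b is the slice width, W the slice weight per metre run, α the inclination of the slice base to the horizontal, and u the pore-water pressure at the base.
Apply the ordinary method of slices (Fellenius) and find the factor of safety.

Ordinary method of slices: FS = Σ[c'·Δl_i + (W_i cosα_i − u_i·Δl_i)·tanφ'] / Σ W_i sinα_i, with Δl_i = b_i / cosα_i.
Slice 1: Δl = 2.1/cos(-9.4°) = 2.129 m; N'_1 = 58·cos(-9.4°) − 14·2.129 = 27.4; c'Δl = 24.90; W sinα = -9.5
Slice 2: Δl = 2.7/cos10.6° = 2.747 m; N'_2 = 151·cos10.6° − 2·2.747 = 142.9; c'Δl = 32.14; W sinα = 27.8
Slice 3: Δl = 1.3/cos28.3° = 1.476 m; N'_3 = 56·cos28.3° − 18·1.476 = 22.7; c'Δl = 17.27; W sinα = 26.5
Slice 4: Δl = 1.9/cos44.8° = 2.678 m; N'_4 = 41·cos44.8° − 4·2.678 = 18.4; c'Δl = 31.33; W sinα = 28.9
Σc'Δl = 105.6 kN/m; ΣN' = 211.5 kN/m; ΣW sinα = 73.7 kN/m
Resisting = 105.6 + 211.5·tan23.7° = 105.6 + 92.8 = 198.5 kN/m
FS = 198.5 / 73.7 = 2.691

FS = 2.69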